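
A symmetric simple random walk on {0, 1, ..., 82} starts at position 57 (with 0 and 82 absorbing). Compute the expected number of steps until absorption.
E[τ | X_0 = 57] = 1425

Let v_k = E[τ | X_0 = k]. Boundary: v_0 = v_82 = 0. Recurrence: v_k = 1 + (v_{k-1} + v_{k+1})/2 for 1 ≤ k ≤ 81. The particular solution to v_k − (v_{k-1} + v_{k+1})/2 = 1 is v_k = −k^2. Adding homogeneous solution A + B k and matching boundaries gives v_k = k (82 − k). Substituting k = 57: v_57 = 57 · 25 = 1425.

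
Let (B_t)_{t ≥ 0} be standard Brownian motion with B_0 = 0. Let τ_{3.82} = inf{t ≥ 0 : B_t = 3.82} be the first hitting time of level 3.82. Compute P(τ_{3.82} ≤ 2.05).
P(τ_{3.82} ≤ 2.05) = 2(1 − Φ(3.82/√2.05)) = 2(1 − Φ(2.6680)) ≈ 0.0076

By the reflection principle for standard BM, P(τ_b ≤ t) = 2 · P(B_t ≥ b). Since B_t ~ N(0, t), P(B_t ≥ 3.82) = 1 − Φ(3.82/√t) = 1 − Φ(3.82/√2.05) = 1 − Φ(2.6680) ≈ 0.00382. Doubling: P(τ_{3.82} ≤ 2.05) ≈ 2 · 0.00382 = 0.00764 ≈ 0.0076.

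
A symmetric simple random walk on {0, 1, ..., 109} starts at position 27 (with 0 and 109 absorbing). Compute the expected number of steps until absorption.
E[τ | X_0 = 27] = 2214

Let v_k = E[τ | X_0 = k]. Boundary: v_0 = v_109 = 0. Recurrence: v_k = 1 + (v_{k-1} + v_{k+1})/2 for 1 ≤ k ≤ 108. The particular solution to v_k − (v_{k-1} + v_{k+1})/2 = 1 is v_k = −k^2. Adding homogeneous solution A + B k and matching boundaries gives v_k = k (109 − k). Substituting k = 27: v_27 = 27 · 82 = 2214.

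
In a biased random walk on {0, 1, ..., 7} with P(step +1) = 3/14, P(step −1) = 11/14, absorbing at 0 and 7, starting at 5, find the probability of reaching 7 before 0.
P(hit 7 before 0) = (1 − (11/3)^5) / (1 − (11/3)^7) = 180909/2435623

Let u_k denote P(reach 7 before 0 | start at k). Boundary: u_0 = 0, u_7 = 1. Recurrence: u_k = 3/14·u_{k+1} + 11/14·u_{k-1} for 1 ≤ k ≤ 6. Try u_k = A + B·r^k with r = q/p = (11/14)/(3/14) = 11/3. Substitution satisfies the recurrence; boundary conditions give:
  u_k = (1 − r^k) / (1 − r^N) = (1 − (11/3)^5) / (1 − (11/3)^7) = 180909/2435623.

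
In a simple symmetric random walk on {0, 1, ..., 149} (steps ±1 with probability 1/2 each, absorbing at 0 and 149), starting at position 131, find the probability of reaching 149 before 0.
P(hit 149 before 0) = 131/149

Let u_k = P(hit 149 before 0 | start at k). Then u_0 = 0, u_149 = 1, and u_k = u_{k-1}/2 + u_{k+1}/2 for 1 ≤ k ≤ 148. This harmonic recurrence is solved by u_k = k/149, giving u_131 = 131/149.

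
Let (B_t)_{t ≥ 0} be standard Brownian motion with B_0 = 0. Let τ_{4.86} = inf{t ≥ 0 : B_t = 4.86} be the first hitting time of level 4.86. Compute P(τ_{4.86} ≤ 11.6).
P(τ_{4.86} ≤ 11.6) = 2(1 − Φ(4.86/√11.6)) = 2(1 − Φ(1.4269)) ≈ 0.1536

By the reflection principle for standard BM, P(τ_b ≤ t) = 2 · P(B_t ≥ b). Since B_t ~ N(0, t), P(B_t ≥ 4.86) = 1 − Φ(4.86/√t) = 1 − Φ(4.86/√11.6) = 1 − Φ(1.4269) ≈ 0.07680. Doubling: P(τ_{4.86} ≤ 11.6) ≈ 2 · 0.07680 = 0.15360 ≈ 0.1536.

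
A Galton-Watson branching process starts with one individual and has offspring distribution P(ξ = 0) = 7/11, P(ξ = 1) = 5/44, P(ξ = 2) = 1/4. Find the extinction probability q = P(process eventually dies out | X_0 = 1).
q = 1

Mean offspring μ = 0·7/11 + 1·5/44 + 2·1/4 = 27/44 ≤ 1. For μ ≤ 1 with offspring not concentrated at 1, the Galton-Watson process goes extinct almost surely, so q = 1.
(Algebraic check: The pgf is f(s) = 7/11 + 5/44·s + 1/4·s². The extinction probability q is the smallest fixed point of f in [0, 1]. Setting s = f(s):
  1/4·s² + (5/44 − 1)·s + 7/11 = 0
  1/4·s² − (7/11 + 1/4)·s + 7/11 = 0
which factors as (s − 1)·(1/4·s − 7/11) = 0, giving roots s = 1 and s = (7/11)/(1/4) = 28/11. Since 28/11 ≥ 1, the smallest root in [0, 1] is s = 1.)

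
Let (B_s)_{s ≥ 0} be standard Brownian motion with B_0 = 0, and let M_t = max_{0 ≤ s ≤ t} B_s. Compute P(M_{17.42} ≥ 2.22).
P(M_{17.42} ≥ 2.22) = 2·P(B_{17.42} ≥ 2.22) = 2(1 − Φ(2.22/√17.42)) ≈ 0.5948

By the reflection principle for Brownian motion, P(M_t ≥ a) = 2 · P(B_t ≥ a) for a ≥ 0. Since B_t ~ N(0, t), P(B_t ≥ 2.22) = 1 − Φ(2.22/√t) = 1 − Φ(2.22/√17.42) = 1 − Φ(0.5319). So
  P(M_{17.42} ≥ 2.22) = 2(1 − Φ(0.5319)) ≈ 0.5948.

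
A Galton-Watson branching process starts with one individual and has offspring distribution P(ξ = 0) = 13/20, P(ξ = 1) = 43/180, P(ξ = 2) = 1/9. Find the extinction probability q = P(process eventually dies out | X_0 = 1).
q = 1

Mean offspring μ = 0·13/20 + 1·43/180 + 2·1/9 = 83/180 ≤ 1. For μ ≤ 1 with offspring not concentrated at 1, the Galton-Watson process goes extinct almost surely, so q = 1.
(Algebraic check: The pgf is f(s) = 13/20 + 43/180·s + 1/9·s². The extinction probability q is the smallest fixed point of f in [0, 1]. Setting s = f(s):
  1/9·s² + (43/180 − 1)·s + 13/20 = 0
  1/9·s² − (13/20 + 1/9)·s + 13/20 = 0
which factors as (s − 1)·(1/9·s − 13/20) = 0, giving roots s = 1 and s = (13/20)/(1/9) = 117/20. Since 117/20 ≥ 1, the smallest root in [0, 1] is s = 1.)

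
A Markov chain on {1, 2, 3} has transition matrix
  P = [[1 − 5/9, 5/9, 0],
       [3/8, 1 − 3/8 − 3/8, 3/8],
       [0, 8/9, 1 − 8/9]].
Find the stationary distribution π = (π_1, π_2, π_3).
π = (216/671, 320/671, 135/671)

This is a birth-death chain on three states, which satisfies detailed balance: π_1 · P_{12} = π_2 · P_{21} and π_2 · P_{23} = π_3 · P_{32}.
From π_1 · 5/9 = π_2 · 3/8: π_2/π_1 = (5/9)/(3/8) = 40/27.
From π_2 · 3/8 = π_3 · 8/9: π_3/π_2 = (3/8)/(8/9) = 27/64.
Take π_1 proportional to 1; then unnormalized π = (1, 40/27, 5/8). Normalize by dividing by the sum 671/216:
  π = (216/671, 320/671, 135/671).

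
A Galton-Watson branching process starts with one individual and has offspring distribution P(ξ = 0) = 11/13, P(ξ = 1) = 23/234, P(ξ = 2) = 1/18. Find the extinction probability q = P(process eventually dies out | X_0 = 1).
q = 1

Mean offspring μ = 0·11/13 + 1·23/234 + 2·1/18 = 49/234 ≤ 1. For μ ≤ 1 with offspring not concentrated at 1, the Galton-Watson process goes extinct almost surely, so q = 1.
(Algebraic check: The pgf is f(s) = 11/13 + 23/234·s + 1/18·s². The extinction probability q is the smallest fixed point of f in [0, 1]. Setting s = f(s):
  1/18·s² + (23/234 − 1)·s + 11/13 = 0
  1/18·s² − (11/13 + 1/18)·s + 11/13 = 0
which factors as (s − 1)·(1/18·s − 11/13) = 0, giving roots s = 1 and s = (11/13)/(1/18) = 198/13. Since 198/13 ≥ 1, the smallest root in [0, 1] is s = 1.)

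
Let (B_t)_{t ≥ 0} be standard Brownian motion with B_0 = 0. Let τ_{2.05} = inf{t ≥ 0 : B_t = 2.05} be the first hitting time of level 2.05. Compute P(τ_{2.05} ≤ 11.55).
P(τ_{2.05} ≤ 11.55) = 2(1 − Φ(2.05/√11.55)) = 2(1 − Φ(0.6032)) ≈ 0.5464

By the reflection principle for standard BM, P(τ_b ≤ t) = 2 · P(B_t ≥ b). Since B_t ~ N(0, t), P(B_t ≥ 2.05) = 1 − Φ(2.05/√t) = 1 − Φ(2.05/√11.55) = 1 − Φ(0.6032) ≈ 0.27319. Doubling: P(τ_{2.05} ≤ 11.55) ≈ 2 · 0.27319 = 0.54638 ≈ 0.5464.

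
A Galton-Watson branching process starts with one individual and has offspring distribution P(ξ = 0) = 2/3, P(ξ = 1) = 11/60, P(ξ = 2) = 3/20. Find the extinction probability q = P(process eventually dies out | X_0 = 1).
q = 1

Mean offspring μ = 0·2/3 + 1·11/60 + 2·3/20 = 29/60 ≤ 1. For μ ≤ 1 with offspring not concentrated at 1, the Galton-Watson process goes extinct almost surely, so q = 1.
(Algebraic check: The pgf is f(s) = 2/3 + 11/60·s + 3/20·s². The extinction probability q is the smallest fixed point of f in [0, 1]. Setting s = f(s):
  3/20·s² + (11/60 − 1)·s + 2/3 = 0
  3/20·s² − (2/3 + 3/20)·s + 2/3 = 0
which factors as (s − 1)·(3/20·s − 2/3) = 0, giving roots s = 1 and s = (2/3)/(3/20) = 40/9. Since 40/9 ≥ 1, the smallest root in [0, 1] is s = 1.)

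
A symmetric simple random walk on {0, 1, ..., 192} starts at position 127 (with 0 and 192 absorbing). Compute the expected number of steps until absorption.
E[τ | X_0 = 127] = 8255

Let v_k = E[τ | X_0 = k]. Boundary: v_0 = v_192 = 0. Recurrence: v_k = 1 + (v_{k-1} + v_{k+1})/2 for 1 ≤ k ≤ 191. The particular solution to v_k − (v_{k-1} + v_{k+1})/2 = 1 is v_k = −k^2. Adding homogeneous solution A + B k and matching boundaries gives v_k = k (192 − k). Substituting k = 127: v_127 = 127 · 65 = 8255.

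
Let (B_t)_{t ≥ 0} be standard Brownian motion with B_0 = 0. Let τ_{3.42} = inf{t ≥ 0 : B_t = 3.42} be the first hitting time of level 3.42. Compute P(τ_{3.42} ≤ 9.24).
P(τ_{3.42} ≤ 9.24) = 2(1 − Φ(3.42/√9.24)) = 2(1 − Φ(1.1251)) ≈ 0.2605

By the reflection principle for standard BM, P(τ_b ≤ t) = 2 · P(B_t ≥ b). Since B_t ~ N(0, t), P(B_t ≥ 3.42) = 1 − Φ(3.42/√t) = 1 − Φ(3.42/√9.24) = 1 − Φ(1.1251) ≈ 0.13027. Doubling: P(τ_{3.42} ≤ 9.24) ≈ 2 · 0.13027 = 0.26054 ≈ 0.2605.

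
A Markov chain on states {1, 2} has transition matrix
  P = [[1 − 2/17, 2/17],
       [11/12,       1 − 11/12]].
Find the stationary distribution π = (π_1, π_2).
π_1 = 187/211, π_2 = 24/211

Solve πP = π with π_1 + π_2 = 1. From πP = π: π_1 · (1 − 2/17) + π_2 · 11/12 = π_1 ⇒ π_2 · 11/12 = π_1 · 2/17 ⇒ π_2/π_1 = (2/17)/(11/12) = 24/187. Together with π_1 + π_2 = 1:
  π_1 = (11/12)/(2/17 + 11/12) = (11/12)/(211/204) = 187/211,
  π_2 = (2/17)/(2/17 + 11/12) = (2/17)/(211/204) = 24/211.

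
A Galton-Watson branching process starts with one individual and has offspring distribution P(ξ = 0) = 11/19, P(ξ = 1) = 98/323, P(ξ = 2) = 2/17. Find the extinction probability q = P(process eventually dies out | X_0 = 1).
q = 1

Mean offspring μ = 0·11/19 + 1·98/323 + 2·2/17 = 174/323 ≤ 1. For μ ≤ 1 with offspring not concentrated at 1, the Galton-Watson process goes extinct almost surely, so q = 1.
(Algebraic check: The pgf is f(s) = 11/19 + 98/323·s + 2/17·s². The extinction probability q is the smallest fixed point of f in [0, 1]. Setting s = f(s):
  2/17·s² + (98/323 − 1)·s + 11/19 = 0
  2/17·s² − (11/19 + 2/17)·s + 11/19 = 0
which factors as (s − 1)·(2/17·s − 11/19) = 0, giving roots s = 1 and s = (11/19)/(2/17) = 187/38. Since 187/38 ≥ 1, the smallest root in [0, 1] is s = 1.)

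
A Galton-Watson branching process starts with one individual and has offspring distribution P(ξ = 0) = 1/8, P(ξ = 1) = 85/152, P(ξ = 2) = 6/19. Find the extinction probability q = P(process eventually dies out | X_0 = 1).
q = 19/48

The pgf is f(s) = 1/8 + 85/152·s + 6/19·s². The extinction probability q is the smallest fixed point of f in [0, 1]. Setting s = f(s):
  6/19·s² + (85/152 − 1)·s + 1/8 = 0
  6/19·s² − (1/8 + 6/19)·s + 1/8 = 0
which factors as (s − 1)·(6/19·s − 1/8) = 0, giving roots s = 1 and s = (1/8)/(6/19) = 19/48.
Mean offspring μ = 85/152 + 2·6/19 = 181/152 > 1 (supercritical), so q < 1. The extinction probability is the smaller root: q = (1/8)/(6/19) = 19/48.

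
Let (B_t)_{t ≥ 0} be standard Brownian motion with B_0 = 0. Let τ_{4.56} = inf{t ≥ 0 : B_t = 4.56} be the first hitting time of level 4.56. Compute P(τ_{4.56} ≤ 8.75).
P(τ_{4.56} ≤ 8.75) = 2(1 − Φ(4.56/√8.75)) = 2(1 − Φ(1.5416)) ≈ 0.1232

By the reflection principle for standard BM, P(τ_b ≤ t) = 2 · P(B_t ≥ b). Since B_t ~ N(0, t), P(B_t ≥ 4.56) = 1 − Φ(4.56/√t) = 1 − Φ(4.56/√8.75) = 1 − Φ(1.5416) ≈ 0.06159. Doubling: P(τ_{4.56} ≤ 8.75) ≈ 2 · 0.06159 = 0.12318 ≈ 0.1232.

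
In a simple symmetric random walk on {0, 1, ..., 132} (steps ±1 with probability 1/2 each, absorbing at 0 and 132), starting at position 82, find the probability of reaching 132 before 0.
P(hit 132 before 0) = 82/132 = 41/66

Let u_k = P(hit 132 before 0 | start at k). Then u_0 = 0, u_132 = 1, and u_k = u_{k-1}/2 + u_{k+1}/2 for 1 ≤ k ≤ 131. This harmonic recurrence is solved by u_k = k/132, giving u_82 = 82/132 = 41/66.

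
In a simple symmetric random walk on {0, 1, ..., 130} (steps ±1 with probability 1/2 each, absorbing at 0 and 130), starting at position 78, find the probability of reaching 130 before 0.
P(hit 130 before 0) = 78/130 = 3/5

Let u_k = P(hit 130 before 0 | start at k). Then u_0 = 0, u_130 = 1, and u_k = u_{k-1}/2 + u_{k+1}/2 for 1 ≤ k ≤ 129. This harmonic recurrence is solved by u_k = k/130, giving u_78 = 78/130 = 3/5.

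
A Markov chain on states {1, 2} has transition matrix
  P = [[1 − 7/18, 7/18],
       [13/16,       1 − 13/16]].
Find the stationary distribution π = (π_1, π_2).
π_1 = 117/173, π_2 = 56/173

Solve πP = π with π_1 + π_2 = 1. From πP = π: π_1 · (1 − 7/18) + π_2 · 13/16 = π_1 ⇒ π_2 · 13/16 = π_1 · 7/18 ⇒ π_2/π_1 = (7/18)/(13/16) = 56/117. Together with π_1 + π_2 = 1:
  π_1 = (13/16)/(7/18 + 13/16) = (13/16)/(173/144) = 117/173,
  π_2 = (7/18)/(7/18 + 13/16) = (7/18)/(173/144) = 56/173.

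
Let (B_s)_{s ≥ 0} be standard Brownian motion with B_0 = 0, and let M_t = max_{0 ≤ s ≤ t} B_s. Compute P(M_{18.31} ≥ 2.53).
P(M_{18.31} ≥ 2.53) = 2·P(B_{18.31} ≥ 2.53) = 2(1 − Φ(2.53/√18.31)) ≈ 0.5543

By the reflection principle for Brownian motion, P(M_t ≥ a) = 2 · P(B_t ≥ a) for a ≥ 0. Since B_t ~ N(0, t), P(B_t ≥ 2.53) = 1 − Φ(2.53/√t) = 1 − Φ(2.53/√18.31) = 1 − Φ(0.5913). So
  P(M_{18.31} ≥ 2.53) = 2(1 − Φ(0.5913)) ≈ 0.5543.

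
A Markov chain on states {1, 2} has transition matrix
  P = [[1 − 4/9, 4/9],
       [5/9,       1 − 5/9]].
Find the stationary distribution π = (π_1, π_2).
π_1 = 5/9, π_2 = 4/9

Solve πP = π with π_1 + π_2 = 1. From πP = π: π_1 · (1 − 4/9) + π_2 · 5/9 = π_1 ⇒ π_2 · 5/9 = π_1 · 4/9 ⇒ π_2/π_1 = (4/9)/(5/9) = 4/5. Together with π_1 + π_2 = 1:
  π_1 = (5/9)/(4/9 + 5/9) = (5/9)/(1) = 5/9,
  π_2 = (4/9)/(4/9 + 5/9) = (4/9)/(1) = 4/9.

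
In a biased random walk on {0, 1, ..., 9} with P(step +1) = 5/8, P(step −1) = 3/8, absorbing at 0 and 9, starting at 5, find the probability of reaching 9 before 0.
P(hit 9 before 0) = (1 − (3/5)^5) / (1 − (3/5)^9) = 900625/966721

Let u_k denote P(reach 9 before 0 | start at k). Boundary: u_0 = 0, u_9 = 1. Recurrence: u_k = 5/8·u_{k+1} + 3/8·u_{k-1} for 1 ≤ k ≤ 8. Try u_k = A + B·r^k with r = q/p = (3/8)/(5/8) = 3/5. Substitution satisfies the recurrence; boundary conditions give:
  u_k = (1 − r^k) / (1 − r^N) = (1 − (3/5)^5) / (1 − (3/5)^9) = 900625/966721.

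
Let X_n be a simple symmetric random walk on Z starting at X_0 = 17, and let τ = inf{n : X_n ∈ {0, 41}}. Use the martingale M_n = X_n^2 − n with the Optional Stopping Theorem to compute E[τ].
E[τ] = 408

M_n = X_n^2 − n is a martingale (since E[X_{n+1}^2 | F_n] = X_n^2 + 1). By OST (τ has finite mean in a bounded region), E[M_τ] = E[M_0] = X_0^2 − 0 = 17^2 = 289. Also E[M_τ] = E[X_τ^2] − E[τ]. The walk exits at 0 or 41, with P(hit 41 first) = 17/41, so E[X_τ^2] = 41^2 · 17/41 + 0 = 697. Thus E[τ] = E[X_τ^2] − E[M_τ] = 697 − 289 = 408 = 17(41 − 17) = 408.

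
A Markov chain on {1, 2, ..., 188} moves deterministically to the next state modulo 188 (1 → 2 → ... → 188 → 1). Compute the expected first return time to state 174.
E[T_174 | X_0 = 174] = 188

The chain cycles deterministically, so starting at state 174 it returns in exactly 188 steps. Equivalently, the stationary distribution is uniform π_j = 1/188 for every state j, so by Kac's formula E[T_174] = 1/π_174 = 188.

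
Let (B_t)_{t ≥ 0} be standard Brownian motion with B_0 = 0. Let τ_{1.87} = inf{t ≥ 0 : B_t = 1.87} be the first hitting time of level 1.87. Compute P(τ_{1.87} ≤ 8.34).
P(τ_{1.87} ≤ 8.34) = 2(1 − Φ(1.87/√8.34)) = 2(1 − Φ(0.6475)) ≈ 0.5173

By the reflection principle for standard BM, P(τ_b ≤ t) = 2 · P(B_t ≥ b). Since B_t ~ N(0, t), P(B_t ≥ 1.87) = 1 − Φ(1.87/√t) = 1 − Φ(1.87/√8.34) = 1 − Φ(0.6475) ≈ 0.25865. Doubling: P(τ_{1.87} ≤ 8.34) ≈ 2 · 0.25865 = 0.51730 ≈ 0.5173.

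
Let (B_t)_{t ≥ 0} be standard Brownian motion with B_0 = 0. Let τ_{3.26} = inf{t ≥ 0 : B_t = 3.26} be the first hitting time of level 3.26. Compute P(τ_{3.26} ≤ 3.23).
P(τ_{3.26} ≤ 3.23) = 2(1 − Φ(3.26/√3.23)) = 2(1 − Φ(1.8139)) ≈ 0.0697

By the reflection principle for standard BM, P(τ_b ≤ t) = 2 · P(B_t ≥ b). Since B_t ~ N(0, t), P(B_t ≥ 3.26) = 1 − Φ(3.26/√t) = 1 − Φ(3.26/√3.23) = 1 − Φ(1.8139) ≈ 0.03485. Doubling: P(τ_{3.26} ≤ 3.23) ≈ 2 · 0.03485 = 0.06970 ≈ 0.0697.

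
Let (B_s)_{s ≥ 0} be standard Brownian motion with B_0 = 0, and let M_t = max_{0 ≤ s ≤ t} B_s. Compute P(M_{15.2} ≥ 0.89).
P(M_{15.2} ≥ 0.89) = 2·P(B_{15.2} ≥ 0.89) = 2(1 − Φ(0.89/√15.2)) ≈ 0.8194

By the reflection principle for Brownian motion, P(M_t ≥ a) = 2 · P(B_t ≥ a) for a ≥ 0. Since B_t ~ N(0, t), P(B_t ≥ 0.89) = 1 − Φ(0.89/√t) = 1 − Φ(0.89/√15.2) = 1 − Φ(0.2283). So
  P(M_{15.2} ≥ 0.89) = 2(1 − Φ(0.2283)) ≈ 0.8194.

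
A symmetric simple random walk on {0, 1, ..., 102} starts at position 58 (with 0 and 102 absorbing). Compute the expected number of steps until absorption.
E[τ | X_0 = 58] = 2552

Let v_k = E[τ | X_0 = k]. Boundary: v_0 = v_102 = 0. Recurrence: v_k = 1 + (v_{k-1} + v_{k+1})/2 for 1 ≤ k ≤ 101. The particular solution to v_k − (v_{k-1} + v_{k+1})/2 = 1 is v_k = −k^2. Adding homogeneous solution A + B k and matching boundaries gives v_k = k (102 − k). Substituting k = 58: v_58 = 58 · 44 = 2552.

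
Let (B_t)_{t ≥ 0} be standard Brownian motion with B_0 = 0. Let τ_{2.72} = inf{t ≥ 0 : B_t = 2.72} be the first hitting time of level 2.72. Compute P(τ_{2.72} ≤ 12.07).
P(τ_{2.72} ≤ 12.07) = 2(1 − Φ(2.72/√12.07)) = 2(1 − Φ(0.7829)) ≈ 0.4337

By the reflection principle for standard BM, P(τ_b ≤ t) = 2 · P(B_t ≥ b). Since B_t ~ N(0, t), P(B_t ≥ 2.72) = 1 − Φ(2.72/√t) = 1 − Φ(2.72/√12.07) = 1 − Φ(0.7829) ≈ 0.21684. Doubling: P(τ_{2.72} ≤ 12.07) ≈ 2 · 0.21684 = 0.43368 ≈ 0.4337.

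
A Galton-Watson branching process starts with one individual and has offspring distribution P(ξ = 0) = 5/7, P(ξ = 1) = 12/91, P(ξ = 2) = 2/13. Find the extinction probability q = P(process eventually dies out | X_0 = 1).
q = 1

Mean offspring μ = 0·5/7 + 1·12/91 + 2·2/13 = 40/91 ≤ 1. For μ ≤ 1 with offspring not concentrated at 1, the Galton-Watson process goes extinct almost surely, so q = 1.
(Algebraic check: The pgf is f(s) = 5/7 + 12/91·s + 2/13·s². The extinction probability q is the smallest fixed point of f in [0, 1]. Setting s = f(s):
  2/13·s² + (12/91 − 1)·s + 5/7 = 0
  2/13·s² − (5/7 + 2/13)·s + 5/7 = 0
which factors as (s − 1)·(2/13·s − 5/7) = 0, giving roots s = 1 and s = (5/7)/(2/13) = 65/14. Since 65/14 ≥ 1, the smallest root in [0, 1] is s = 1.)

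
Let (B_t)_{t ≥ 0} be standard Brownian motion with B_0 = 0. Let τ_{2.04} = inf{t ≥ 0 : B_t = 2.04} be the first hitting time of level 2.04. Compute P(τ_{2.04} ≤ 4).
P(τ_{2.04} ≤ 4) = 2(1 − Φ(2.04/√4)) = 2(1 − Φ(1.0200)) ≈ 0.3077

By the reflection principle for standard BM, P(τ_b ≤ t) = 2 · P(B_t ≥ b). Since B_t ~ N(0, t), P(B_t ≥ 2.04) = 1 − Φ(2.04/√t) = 1 − Φ(2.04/√4) = 1 − Φ(1.0200) ≈ 0.15386. Doubling: P(τ_{2.04} ≤ 4) ≈ 2 · 0.15386 = 0.30772 ≈ 0.3077.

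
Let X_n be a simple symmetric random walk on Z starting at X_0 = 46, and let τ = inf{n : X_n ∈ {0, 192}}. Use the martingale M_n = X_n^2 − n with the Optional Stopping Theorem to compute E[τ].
E[τ] = 6716

M_n = X_n^2 − n is a martingale (since E[X_{n+1}^2 | F_n] = X_n^2 + 1). By OST (τ has finite mean in a bounded region), E[M_τ] = E[M_0] = X_0^2 − 0 = 46^2 = 2116. Also E[M_τ] = E[X_τ^2] − E[τ]. The walk exits at 0 or 192, with P(hit 192 first) = 46/192, so E[X_τ^2] = 192^2 · 46/192 + 0 = 8832. Thus E[τ] = E[X_τ^2] − E[M_τ] = 8832 − 2116 = 6716 = 46(192 − 46) = 6716.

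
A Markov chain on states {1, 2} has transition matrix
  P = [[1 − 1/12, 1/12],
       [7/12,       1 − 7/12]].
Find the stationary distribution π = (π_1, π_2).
π_1 = 7/8, π_2 = 1/8

Solve πP = π with π_1 + π_2 = 1. From πP = π: π_1 · (1 − 1/12) + π_2 · 7/12 = π_1 ⇒ π_2 · 7/12 = π_1 · 1/12 ⇒ π_2/π_1 = (1/12)/(7/12) = 1/7. Together with π_1 + π_2 = 1:
  π_1 = (7/12)/(1/12 + 7/12) = (7/12)/(2/3) = 7/8,
  π_2 = (1/12)/(1/12 + 7/12) = (1/12)/(2/3) = 1/8.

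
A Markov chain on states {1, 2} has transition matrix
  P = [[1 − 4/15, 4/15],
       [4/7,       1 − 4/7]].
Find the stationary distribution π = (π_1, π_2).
π_1 = 15/22, π_2 = 7/22

Solve πP = π with π_1 + π_2 = 1. From πP = π: π_1 · (1 − 4/15) + π_2 · 4/7 = π_1 ⇒ π_2 · 4/7 = π_1 · 4/15 ⇒ π_2/π_1 = (4/15)/(4/7) = 7/15. Together with π_1 + π_2 = 1:
  π_1 = (4/7)/(4/15 + 4/7) = (4/7)/(88/105) = 15/22,
  π_2 = (4/15)/(4/15 + 4/7) = (4/15)/(88/105) = 7/22.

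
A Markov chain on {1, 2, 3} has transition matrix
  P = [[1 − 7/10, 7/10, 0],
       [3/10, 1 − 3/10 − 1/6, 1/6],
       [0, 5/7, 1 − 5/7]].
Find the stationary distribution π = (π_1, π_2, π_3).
π = (90/349, 210/349, 49/349)

This is a birth-death chain on three states, which satisfies detailed balance: π_1 · P_{12} = π_2 · P_{21} and π_2 · P_{23} = π_3 · P_{32}.
From π_1 · 7/10 = π_2 · 3/10: π_2/π_1 = (7/10)/(3/10) = 7/3.
From π_2 · 1/6 = π_3 · 5/7: π_3/π_2 = (1/6)/(5/7) = 7/30.
Take π_1 proportional to 1; then unnormalized π = (1, 7/3, 49/90). Normalize by dividing by the sum 349/90:
  π = (90/349, 210/349, 49/349).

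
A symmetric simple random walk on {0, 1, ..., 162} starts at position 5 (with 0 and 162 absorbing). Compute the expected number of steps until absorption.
E[τ | X_0 = 5] = 785

Let v_k = E[τ | X_0 = k]. Boundary: v_0 = v_162 = 0. Recurrence: v_k = 1 + (v_{k-1} + v_{k+1})/2 for 1 ≤ k ≤ 161. The particular solution to v_k − (v_{k-1} + v_{k+1})/2 = 1 is v_k = −k^2. Adding homogeneous solution A + B k and matching boundaries gives v_k = k (162 − k). Substituting k = 5: v_5 = 5 · 157 = 785.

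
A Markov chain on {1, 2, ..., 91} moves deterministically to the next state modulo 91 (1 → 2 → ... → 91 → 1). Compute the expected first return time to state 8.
E[T_8 | X_0 = 8] = 91

The chain cycles deterministically, so starting at state 8 it returns in exactly 91 steps. Equivalently, the stationary distribution is uniform π_j = 1/91 for every state j, so by Kac's formula E[T_8] = 1/π_8 = 91.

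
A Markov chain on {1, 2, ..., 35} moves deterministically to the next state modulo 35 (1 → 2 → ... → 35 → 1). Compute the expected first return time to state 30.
E[T_30 | X_0 = 30] = 35

The chain cycles deterministically, so starting at state 30 it returns in exactly 35 steps. Equivalently, the stationary distribution is uniform π_j = 1/35 for every state j, so by Kac's formula E[T_30] = 1/π_30 = 35.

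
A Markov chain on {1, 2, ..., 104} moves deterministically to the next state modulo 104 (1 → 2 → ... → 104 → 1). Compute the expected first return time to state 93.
E[T_93 | X_0 = 93] = 104

The chain cycles deterministically, so starting at state 93 it returns in exactly 104 steps. Equivalently, the stationary distribution is uniform π_j = 1/104 for every state j, so by Kac's formula E[T_93] = 1/π_93 = 104.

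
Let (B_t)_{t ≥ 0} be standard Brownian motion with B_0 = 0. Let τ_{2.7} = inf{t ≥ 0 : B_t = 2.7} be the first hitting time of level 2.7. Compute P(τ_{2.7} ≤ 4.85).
P(τ_{2.7} ≤ 4.85) = 2(1 − Φ(2.7/√4.85)) = 2(1 − Φ(1.2260)) ≈ 0.2202

By the reflection principle for standard BM, P(τ_b ≤ t) = 2 · P(B_t ≥ b). Since B_t ~ N(0, t), P(B_t ≥ 2.7) = 1 − Φ(2.7/√t) = 1 − Φ(2.7/√4.85) = 1 − Φ(1.2260) ≈ 0.11010. Doubling: P(τ_{2.7} ≤ 4.85) ≈ 2 · 0.11010 = 0.22020 ≈ 0.2202.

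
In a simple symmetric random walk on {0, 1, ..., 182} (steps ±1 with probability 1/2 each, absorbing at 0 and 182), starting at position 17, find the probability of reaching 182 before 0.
P(hit 182 before 0) = 17/182

Let u_k = P(hit 182 before 0 | start at k). Then u_0 = 0, u_182 = 1, and u_k = u_{k-1}/2 + u_{k+1}/2 for 1 ≤ k ≤ 181. This harmonic recurrence is solved by u_k = k/182, giving u_17 = 17/182.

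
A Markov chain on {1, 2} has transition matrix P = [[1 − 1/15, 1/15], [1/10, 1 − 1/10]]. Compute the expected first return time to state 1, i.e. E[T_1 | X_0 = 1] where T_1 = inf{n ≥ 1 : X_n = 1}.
E[T_1 | X_0 = 1] = 1/π_1 = 5/3

For an irreducible recurrent Markov chain with stationary distribution π, E[T_i | X_0 = i] = 1/π_i (Kac's formula). Here π_1 = (1/10)/(1/15 + 1/10) = (1/10)/(1/6) = 3/5, so E[T_1 | X_0 = 1] = 1/π_1 = (1/15 + 1/10)/(1/10) = (1/6)/(1/10) = 5/3.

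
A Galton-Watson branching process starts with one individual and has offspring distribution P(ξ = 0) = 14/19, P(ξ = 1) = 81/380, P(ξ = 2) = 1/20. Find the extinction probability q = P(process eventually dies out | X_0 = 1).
q = 1

Mean offspring μ = 0·14/19 + 1·81/380 + 2·1/20 = 119/380 ≤ 1. For μ ≤ 1 with offspring not concentrated at 1, the Galton-Watson process goes extinct almost surely, so q = 1.
(Algebraic check: The pgf is f(s) = 14/19 + 81/380·s + 1/20·s². The extinction probability q is the smallest fixed point of f in [0, 1]. Setting s = f(s):
  1/20·s² + (81/380 − 1)·s + 14/19 = 0
  1/20·s² − (14/19 + 1/20)·s + 14/19 = 0
which factors as (s − 1)·(1/20·s − 14/19) = 0, giving roots s = 1 and s = (14/19)/(1/20) = 280/19. Since 280/19 ≥ 1, the smallest root in [0, 1] is s = 1.)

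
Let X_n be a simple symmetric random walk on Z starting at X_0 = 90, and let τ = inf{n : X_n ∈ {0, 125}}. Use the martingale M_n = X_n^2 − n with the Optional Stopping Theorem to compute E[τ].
E[τ] = 3150

M_n = X_n^2 − n is a martingale (since E[X_{n+1}^2 | F_n] = X_n^2 + 1). By OST (τ has finite mean in a bounded region), E[M_τ] = E[M_0] = X_0^2 − 0 = 90^2 = 8100. Also E[M_τ] = E[X_τ^2] − E[τ]. The walk exits at 0 or 125, with P(hit 125 first) = 90/125, so E[X_τ^2] = 125^2 · 90/125 + 0 = 11250. Thus E[τ] = E[X_τ^2] − E[M_τ] = 11250 − 8100 = 3150 = 90(125 − 90) = 3150.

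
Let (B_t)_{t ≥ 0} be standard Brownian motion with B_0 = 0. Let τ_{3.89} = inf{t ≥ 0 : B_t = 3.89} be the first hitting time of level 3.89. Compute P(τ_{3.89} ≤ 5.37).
P(τ_{3.89} ≤ 5.37) = 2(1 − Φ(3.89/√5.37)) = 2(1 − Φ(1.6787)) ≈ 0.0932

By the reflection principle for standard BM, P(τ_b ≤ t) = 2 · P(B_t ≥ b). Since B_t ~ N(0, t), P(B_t ≥ 3.89) = 1 − Φ(3.89/√t) = 1 − Φ(3.89/√5.37) = 1 − Φ(1.6787) ≈ 0.04661. Doubling: P(τ_{3.89} ≤ 5.37) ≈ 2 · 0.04661 = 0.09322 ≈ 0.0932.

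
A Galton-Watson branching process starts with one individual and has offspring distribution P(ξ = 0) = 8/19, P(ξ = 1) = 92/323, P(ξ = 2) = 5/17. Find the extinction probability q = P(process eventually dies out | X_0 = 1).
q = 1

Mean offspring μ = 0·8/19 + 1·92/323 + 2·5/17 = 282/323 ≤ 1. For μ ≤ 1 with offspring not concentrated at 1, the Galton-Watson process goes extinct almost surely, so q = 1.
(Algebraic check: The pgf is f(s) = 8/19 + 92/323·s + 5/17·s². The extinction probability q is the smallest fixed point of f in [0, 1]. Setting s = f(s):
  5/17·s² + (92/323 − 1)·s + 8/19 = 0
  5/17·s² − (8/19 + 5/17)·s + 8/19 = 0
which factors as (s − 1)·(5/17·s − 8/19) = 0, giving roots s = 1 and s = (8/19)/(5/17) = 136/95. Since 136/95 ≥ 1, the smallest root in [0, 1] is s = 1.)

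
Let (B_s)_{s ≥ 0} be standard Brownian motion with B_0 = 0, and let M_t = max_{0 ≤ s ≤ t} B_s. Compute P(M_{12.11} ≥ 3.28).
P(M_{12.11} ≥ 3.28) = 2·P(B_{12.11} ≥ 3.28) = 2(1 − Φ(3.28/√12.11)) ≈ 0.3459

By the reflection principle for Brownian motion, P(M_t ≥ a) = 2 · P(B_t ≥ a) for a ≥ 0. Since B_t ~ N(0, t), P(B_t ≥ 3.28) = 1 − Φ(3.28/√t) = 1 − Φ(3.28/√12.11) = 1 − Φ(0.9425). So
  P(M_{12.11} ≥ 3.28) = 2(1 − Φ(0.9425)) ≈ 0.3459.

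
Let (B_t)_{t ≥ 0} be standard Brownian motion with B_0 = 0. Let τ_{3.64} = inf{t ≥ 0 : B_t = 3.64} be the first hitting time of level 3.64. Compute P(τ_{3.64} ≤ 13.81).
P(τ_{3.64} ≤ 13.81) = 2(1 − Φ(3.64/√13.81)) = 2(1 − Φ(0.9795)) ≈ 0.3273

By the reflection principle for standard BM, P(τ_b ≤ t) = 2 · P(B_t ≥ b). Since B_t ~ N(0, t), P(B_t ≥ 3.64) = 1 − Φ(3.64/√t) = 1 − Φ(3.64/√13.81) = 1 − Φ(0.9795) ≈ 0.16367. Doubling: P(τ_{3.64} ≤ 13.81) ≈ 2 · 0.16367 = 0.32734 ≈ 0.3273.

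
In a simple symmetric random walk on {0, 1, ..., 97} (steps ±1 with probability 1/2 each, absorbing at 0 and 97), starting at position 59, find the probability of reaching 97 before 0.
P(hit 97 before 0) = 59/97

Let u_k = P(hit 97 before 0 | start at k). Then u_0 = 0, u_97 = 1, and u_k = u_{k-1}/2 + u_{k+1}/2 for 1 ≤ k ≤ 96. This harmonic recurrence is solved by u_k = k/97, giving u_59 = 59/97.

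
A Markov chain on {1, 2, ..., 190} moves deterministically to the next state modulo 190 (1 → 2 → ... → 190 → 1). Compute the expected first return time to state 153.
E[T_153 | X_0 = 153] = 190

The chain cycles deterministically, so starting at state 153 it returns in exactly 190 steps. Equivalently, the stationary distribution is uniform π_j = 1/190 for every state j, so by Kac's formula E[T_153] = 1/π_153 = 190.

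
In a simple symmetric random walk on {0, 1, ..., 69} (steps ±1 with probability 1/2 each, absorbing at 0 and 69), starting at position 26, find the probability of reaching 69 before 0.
P(hit 69 before 0) = 26/69

Let u_k = P(hit 69 before 0 | start at k). Then u_0 = 0, u_69 = 1, and u_k = u_{k-1}/2 + u_{k+1}/2 for 1 ≤ k ≤ 68. This harmonic recurrence is solved by u_k = k/69, giving u_26 = 26/69.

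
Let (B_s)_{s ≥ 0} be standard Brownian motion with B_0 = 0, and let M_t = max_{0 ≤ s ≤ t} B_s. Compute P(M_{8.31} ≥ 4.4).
P(M_{8.31} ≥ 4.4) = 2·P(B_{8.31} ≥ 4.4) = 2(1 − Φ(4.4/√8.31)) ≈ 0.1269

By the reflection principle for Brownian motion, P(M_t ≥ a) = 2 · P(B_t ≥ a) for a ≥ 0. Since B_t ~ N(0, t), P(B_t ≥ 4.4) = 1 − Φ(4.4/√t) = 1 − Φ(4.4/√8.31) = 1 − Φ(1.5263). So
  P(M_{8.31} ≥ 4.4) = 2(1 − Φ(1.5263)) ≈ 0.1269.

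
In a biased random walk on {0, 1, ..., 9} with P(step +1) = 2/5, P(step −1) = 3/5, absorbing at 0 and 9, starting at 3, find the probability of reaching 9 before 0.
P(hit 9 before 0) = (1 − (3/2)^3) / (1 − (3/2)^9) = 64/1009

Let u_k denote P(reach 9 before 0 | start at k). Boundary: u_0 = 0, u_9 = 1. Recurrence: u_k = 2/5·u_{k+1} + 3/5·u_{k-1} for 1 ≤ k ≤ 8. Try u_k = A + B·r^k with r = q/p = (3/5)/(2/5) = 3/2. Substitution satisfies the recurrence; boundary conditions give:
  u_k = (1 − r^k) / (1 − r^N) = (1 − (3/2)^3) / (1 − (3/2)^9) = 64/1009.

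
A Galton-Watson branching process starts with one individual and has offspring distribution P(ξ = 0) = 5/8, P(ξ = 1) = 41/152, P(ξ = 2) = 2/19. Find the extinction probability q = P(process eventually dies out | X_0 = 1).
q = 1

Mean offspring μ = 0·5/8 + 1·41/152 + 2·2/19 = 73/152 ≤ 1. For μ ≤ 1 with offspring not concentrated at 1, the Galton-Watson process goes extinct almost surely, so q = 1.
(Algebraic check: The pgf is f(s) = 5/8 + 41/152·s + 2/19·s². The extinction probability q is the smallest fixed point of f in [0, 1]. Setting s = f(s):
  2/19·s² + (41/152 − 1)·s + 5/8 = 0
  2/19·s² − (5/8 + 2/19)·s + 5/8 = 0
which factors as (s − 1)·(2/19·s − 5/8) = 0, giving roots s = 1 and s = (5/8)/(2/19) = 95/16. Since 95/16 ≥ 1, the smallest root in [0, 1] is s = 1.)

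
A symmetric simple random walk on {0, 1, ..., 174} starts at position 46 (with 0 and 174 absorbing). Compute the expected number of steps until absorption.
E[τ | X_0 = 46] = 5888

Let v_k = E[τ | X_0 = k]. Boundary: v_0 = v_174 = 0. Recurrence: v_k = 1 + (v_{k-1} + v_{k+1})/2 for 1 ≤ k ≤ 173. The particular solution to v_k − (v_{k-1} + v_{k+1})/2 = 1 is v_k = −k^2. Adding homogeneous solution A + B k and matching boundaries gives v_k = k (174 − k). Substituting k = 46: v_46 = 46 · 128 = 5888.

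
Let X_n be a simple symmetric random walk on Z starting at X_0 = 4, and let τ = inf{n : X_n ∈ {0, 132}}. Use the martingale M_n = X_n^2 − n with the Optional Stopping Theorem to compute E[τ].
E[τ] = 512

M_n = X_n^2 − n is a martingale (since E[X_{n+1}^2 | F_n] = X_n^2 + 1). By OST (τ has finite mean in a bounded region), E[M_τ] = E[M_0] = X_0^2 − 0 = 4^2 = 16. Also E[M_τ] = E[X_τ^2] − E[τ]. The walk exits at 0 or 132, with P(hit 132 first) = 4/132, so E[X_τ^2] = 132^2 · 4/132 + 0 = 528. Thus E[τ] = E[X_τ^2] − E[M_τ] = 528 − 16 = 512 = 4(132 − 4) = 512.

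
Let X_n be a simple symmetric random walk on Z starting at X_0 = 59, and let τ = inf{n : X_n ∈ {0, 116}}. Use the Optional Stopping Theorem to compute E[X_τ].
E[X_τ] = 59

X_n is a martingale and τ is a bounded-mean stopping time (indeed τ is finite a.s. with bounded expectation since the walk is in a bounded region). By the OST, E[X_τ] = E[X_0] = 59. Equivalently: E[X_τ] = 116 · P(hit 116 first) + 0 · P(hit 0 first) = 116 · (59/116) = 59.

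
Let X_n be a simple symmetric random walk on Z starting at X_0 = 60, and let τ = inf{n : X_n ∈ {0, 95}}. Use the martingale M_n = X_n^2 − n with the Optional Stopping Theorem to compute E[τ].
E[τ] = 2100

M_n = X_n^2 − n is a martingale (since E[X_{n+1}^2 | F_n] = X_n^2 + 1). By OST (τ has finite mean in a bounded region), E[M_τ] = E[M_0] = X_0^2 − 0 = 60^2 = 3600. Also E[M_τ] = E[X_τ^2] − E[τ]. The walk exits at 0 or 95, with P(hit 95 first) = 60/95, so E[X_τ^2] = 95^2 · 60/95 + 0 = 5700. Thus E[τ] = E[X_τ^2] − E[M_τ] = 5700 − 3600 = 2100 = 60(95 − 60) = 2100.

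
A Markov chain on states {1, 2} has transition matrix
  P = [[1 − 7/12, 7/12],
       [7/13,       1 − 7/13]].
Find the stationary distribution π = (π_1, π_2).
π_1 = 12/25, π_2 = 13/25

Solve πP = π with π_1 + π_2 = 1. From πP = π: π_1 · (1 − 7/12) + π_2 · 7/13 = π_1 ⇒ π_2 · 7/13 = π_1 · 7/12 ⇒ π_2/π_1 = (7/12)/(7/13) = 13/12. Together with π_1 + π_2 = 1:
  π_1 = (7/13)/(7/12 + 7/13) = (7/13)/(175/156) = 12/25,
  π_2 = (7/12)/(7/12 + 7/13) = (7/12)/(175/156) = 13/25.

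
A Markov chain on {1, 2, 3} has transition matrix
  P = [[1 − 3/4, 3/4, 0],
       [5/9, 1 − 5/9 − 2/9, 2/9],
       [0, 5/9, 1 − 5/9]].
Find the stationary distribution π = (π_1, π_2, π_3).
π = (100/289, 135/289, 54/289)

This is a birth-death chain on three states, which satisfies detailed balance: π_1 · P_{12} = π_2 · P_{21} and π_2 · P_{23} = π_3 · P_{32}.
From π_1 · 3/4 = π_2 · 5/9: π_2/π_1 = (3/4)/(5/9) = 27/20.
From π_2 · 2/9 = π_3 · 5/9: π_3/π_2 = (2/9)/(5/9) = 2/5.
Take π_1 proportional to 1; then unnormalized π = (1, 27/20, 27/50). Normalize by dividing by the sum 289/100:
  π = (100/289, 135/289, 54/289).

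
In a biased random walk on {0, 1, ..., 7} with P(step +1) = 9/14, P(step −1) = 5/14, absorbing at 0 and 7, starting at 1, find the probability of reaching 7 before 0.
P(hit 7 before 0) = (1 − (5/9)^1) / (1 − (5/9)^7) = 531441/1176211

Let u_k denote P(reach 7 before 0 | start at k). Boundary: u_0 = 0, u_7 = 1. Recurrence: u_k = 9/14·u_{k+1} + 5/14·u_{k-1} for 1 ≤ k ≤ 6. Try u_k = A + B·r^k with r = q/p = (5/14)/(9/14) = 5/9. Substitution satisfies the recurrence; boundary conditions give:
  u_k = (1 − r^k) / (1 − r^N) = (1 − (5/9)^1) / (1 − (5/9)^7) = 531441/1176211.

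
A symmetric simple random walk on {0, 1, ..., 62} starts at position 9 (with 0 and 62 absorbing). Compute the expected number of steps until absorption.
E[τ | X_0 = 9] = 477

Let v_k = E[τ | X_0 = k]. Boundary: v_0 = v_62 = 0. Recurrence: v_k = 1 + (v_{k-1} + v_{k+1})/2 for 1 ≤ k ≤ 61. The particular solution to v_k − (v_{k-1} + v_{k+1})/2 = 1 is v_k = −k^2. Adding homogeneous solution A + B k and matching boundaries gives v_k = k (62 − k). Substituting k = 9: v_9 = 9 · 53 = 477.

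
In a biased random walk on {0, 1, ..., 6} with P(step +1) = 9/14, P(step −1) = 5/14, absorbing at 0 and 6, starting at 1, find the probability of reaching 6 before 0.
P(hit 6 before 0) = (1 − (5/9)^1) / (1 − (5/9)^6) = 59049/128954

Let u_k denote P(reach 6 before 0 | start at k). Boundary: u_0 = 0, u_6 = 1. Recurrence: u_k = 9/14·u_{k+1} + 5/14·u_{k-1} for 1 ≤ k ≤ 5. Try u_k = A + B·r^k with r = q/p = (5/14)/(9/14) = 5/9. Substitution satisfies the recurrence; boundary conditions give:
  u_k = (1 − r^k) / (1 − r^N) = (1 − (5/9)^1) / (1 − (5/9)^6) = 59049/128954.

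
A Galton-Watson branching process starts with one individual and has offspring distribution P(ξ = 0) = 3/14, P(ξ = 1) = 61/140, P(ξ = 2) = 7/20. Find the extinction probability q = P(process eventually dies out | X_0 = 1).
q = 30/49

The pgf is f(s) = 3/14 + 61/140·s + 7/20·s². The extinction probability q is the smallest fixed point of f in [0, 1]. Setting s = f(s):
  7/20·s² + (61/140 − 1)·s + 3/14 = 0
  7/20·s² − (3/14 + 7/20)·s + 3/14 = 0
which factors as (s − 1)·(7/20·s − 3/14) = 0, giving roots s = 1 and s = (3/14)/(7/20) = 30/49.
Mean offspring μ = 61/140 + 2·7/20 = 159/140 > 1 (supercritical), so q < 1. The extinction probability is the smaller root: q = (3/14)/(7/20) = 30/49.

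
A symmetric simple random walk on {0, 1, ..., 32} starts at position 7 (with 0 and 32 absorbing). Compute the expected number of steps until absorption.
E[τ | X_0 = 7] = 175

Let v_k = E[τ | X_0 = k]. Boundary: v_0 = v_32 = 0. Recurrence: v_k = 1 + (v_{k-1} + v_{k+1})/2 for 1 ≤ k ≤ 31. The particular solution to v_k − (v_{k-1} + v_{k+1})/2 = 1 is v_k = −k^2. Adding homogeneous solution A + B k and matching boundaries gives v_k = k (32 − k). Substituting k = 7: v_7 = 7 · 25 = 175.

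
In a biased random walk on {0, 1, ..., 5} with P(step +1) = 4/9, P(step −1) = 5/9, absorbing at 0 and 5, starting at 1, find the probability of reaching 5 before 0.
P(hit 5 before 0) = (1 − (5/4)^1) / (1 − (5/4)^5) = 256/2101

Let u_k denote P(reach 5 before 0 | start at k). Boundary: u_0 = 0, u_5 = 1. Recurrence: u_k = 4/9·u_{k+1} + 5/9·u_{k-1} for 1 ≤ k ≤ 4. Try u_k = A + B·r^k with r = q/p = (5/9)/(4/9) = 5/4. Substitution satisfies the recurrence; boundary conditions give:
  u_k = (1 − r^k) / (1 − r^N) = (1 − (5/4)^1) / (1 − (5/4)^5) = 256/2101.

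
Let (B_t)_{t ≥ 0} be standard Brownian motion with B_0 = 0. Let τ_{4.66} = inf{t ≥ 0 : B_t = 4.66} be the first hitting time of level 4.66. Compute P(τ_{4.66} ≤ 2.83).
P(τ_{4.66} ≤ 2.83) = 2(1 − Φ(4.66/√2.83)) = 2(1 − Φ(2.7701)) ≈ 0.0056

By the reflection principle for standard BM, P(τ_b ≤ t) = 2 · P(B_t ≥ b). Since B_t ~ N(0, t), P(B_t ≥ 4.66) = 1 − Φ(4.66/√t) = 1 − Φ(4.66/√2.83) = 1 − Φ(2.7701) ≈ 0.00280. Doubling: P(τ_{4.66} ≤ 2.83) ≈ 2 · 0.00280 = 0.00560 ≈ 0.0056.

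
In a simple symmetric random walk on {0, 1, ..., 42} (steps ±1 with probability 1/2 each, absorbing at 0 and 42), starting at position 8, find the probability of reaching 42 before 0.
P(hit 42 before 0) = 8/42 = 4/21

Let u_k = P(hit 42 before 0 | start at k). Then u_0 = 0, u_42 = 1, and u_k = u_{k-1}/2 + u_{k+1}/2 for 1 ≤ k ≤ 41. This harmonic recurrence is solved by u_k = k/42, giving u_8 = 8/42 = 4/21.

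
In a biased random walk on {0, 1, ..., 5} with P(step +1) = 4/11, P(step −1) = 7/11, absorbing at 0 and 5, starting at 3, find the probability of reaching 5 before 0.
P(hit 5 before 0) = (1 − (7/4)^3) / (1 − (7/4)^5) = 1488/5261

Let u_k denote P(reach 5 before 0 | start at k). Boundary: u_0 = 0, u_5 = 1. Recurrence: u_k = 4/11·u_{k+1} + 7/11·u_{k-1} for 1 ≤ k ≤ 4. Try u_k = A + B·r^k with r = q/p = (7/11)/(4/11) = 7/4. Substitution satisfies the recurrence; boundary conditions give:
  u_k = (1 − r^k) / (1 − r^N) = (1 − (7/4)^3) / (1 − (7/4)^5) = 1488/5261.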